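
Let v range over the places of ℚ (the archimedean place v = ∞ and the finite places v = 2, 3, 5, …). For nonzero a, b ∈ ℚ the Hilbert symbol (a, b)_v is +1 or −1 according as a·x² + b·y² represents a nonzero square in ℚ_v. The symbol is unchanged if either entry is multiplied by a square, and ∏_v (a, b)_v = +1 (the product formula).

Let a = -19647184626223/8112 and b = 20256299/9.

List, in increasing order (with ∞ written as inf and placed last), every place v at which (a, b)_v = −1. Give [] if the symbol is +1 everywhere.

(a, b) ≡ (-21, 70091) mod (ℚ^×)²; places V = {2, 3, 7, 11, 13, 17, 19, 31, ∞}.
(a,b)_19: α=0, u≡11; β=1, v≡14 (mod 19); (11|19)=+1, (14|19)=-1; sign (−1)^0·+1^1·-1^0 = +1.
(a,b)_31: α=2, u≡8; β=1, v≡15 (mod 31); (8|31)=+1, (15|31)=-1; sign (−1)^0·+1^1·-1^2 = +1.
(a,b)_13: α=-2, u≡6; β=0, v≡7 (mod 13); (6|13)=-1, (7|13)=-1; sign (−1)^0·-1^0·-1^-2 = +1.
(a,b)_17: α=6, u≡9; β=3, v≡1 (mod 17); (9|17)=+1, (1|17)=+1; sign (−1)^0·+1^3·+1^6 = +1.
(a,b)_7: α=1, u≡4; β=1, v≡3 (mod 7); (4|7)=+1, (3|7)=-1; sign (−1)^1·+1^1·-1^1 = +1.
(a,b)_2: α=-4, β=0; u≡3, v≡3 (mod 8); ε(u)ε(v)=1·1, αω(v)=-4·1, βω(u)=0·1; sum ≡ 1  ⇒  -1.
(a,b)_∞: sgn(-21)=−, sgn(70091)=+, so +1.
(a,b)_11: α=2, u≡5; β=0, v≡7 (mod 11); (5|11)=+1, (7|11)=-1; sign (−1)^0·+1^0·-1^2 = +1.
(a,b)_3: α=-1, u≡2; β=-2, v≡2 (mod 3); (2|3)=-1, (2|3)=-1; sign (−1)^0·-1^-2·-1^-1 = -1.
|Ram(-21, 70091)| = 2, even; anisotropic at {2, 3}.

[2, 3]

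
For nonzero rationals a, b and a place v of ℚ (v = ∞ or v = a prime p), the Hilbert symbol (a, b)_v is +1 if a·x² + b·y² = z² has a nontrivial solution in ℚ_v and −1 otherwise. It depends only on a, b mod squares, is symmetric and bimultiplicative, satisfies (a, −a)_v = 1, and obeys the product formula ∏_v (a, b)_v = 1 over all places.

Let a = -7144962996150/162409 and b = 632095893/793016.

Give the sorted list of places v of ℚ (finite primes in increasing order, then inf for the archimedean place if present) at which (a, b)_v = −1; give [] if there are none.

(a, b) ≡ (-1334, 7462) mod (ℚ^×)²; places V = {2, 3, 5, 7, 11, 13, 17, 23, 29, 31, 41, ∞}.
(a,b)_23: α=1, u≡21; β=0, v≡20 (mod 23); (21|23)=-1, (20|23)=-1; sign (−1)^0·-1^0·-1^1 = -1.
(a,b)_17: α=2, u≡1; β=-2, v≡13 (mod 17); (1|17)=+1, (13|17)=+1; sign (−1)^0·+1^-2·+1^2 = +1.
(a,b)_3: α=2, u≡1; β=4, v≡1 (mod 3); (1|3)=+1, (1|3)=+1; sign (−1)^0·+1^4·+1^2 = +1.
(a,b)_29: α=1, u≡26; β=0, v≡24 (mod 29); (26|29)=-1, (24|29)=+1; sign (−1)^0·-1^0·+1^1 = +1.
(a,b)_31: α=-2, u≡24; β=0, v≡13 (mod 31); (24|31)=-1, (13|31)=-1; sign (−1)^0·-1^0·-1^-2 = +1.
(a,b)_2: α=1, β=-3; u≡5, v≡3 (mod 8); ε(u)ε(v)=0·1, αω(v)=1·1, βω(u)=-3·1; sum ≡ 0  ⇒  +1.
(a,b)_41: α=2, u≡22; β=1, v≡36 (mod 41); (22|41)=-1, (36|41)=+1; sign (−1)^0·-1^1·+1^2 = -1.
(a,b)_7: α=2, u≡3; β=-3, v≡1 (mod 7); (3|7)=-1, (1|7)=+1; sign (−1)^0·-1^-3·+1^2 = -1.
(a,b)_∞: sgn(-1334)=−, sgn(7462)=+, so +1.
(a,b)_13: α=-2, u≡5; β=1, v≡6 (mod 13); (5|13)=-1, (6|13)=-1; sign (−1)^0·-1^1·-1^-2 = -1.
(a,b)_11: α=0, u≡2; β=4, v≡5 (mod 11); (2|11)=-1, (5|11)=+1; sign (−1)^0·-1^4·+1^0 = +1.
(a,b)_5: α=2, u≡1; β=0, v≡3 (mod 5); (1|5)=+1, (3|5)=-1; sign (−1)^0·+1^0·-1^2 = +1.
|Ram(-1334, 7462)| = 4, even; anisotropic at {7, 13, 23, 41}.

[7, 13, 23, 41]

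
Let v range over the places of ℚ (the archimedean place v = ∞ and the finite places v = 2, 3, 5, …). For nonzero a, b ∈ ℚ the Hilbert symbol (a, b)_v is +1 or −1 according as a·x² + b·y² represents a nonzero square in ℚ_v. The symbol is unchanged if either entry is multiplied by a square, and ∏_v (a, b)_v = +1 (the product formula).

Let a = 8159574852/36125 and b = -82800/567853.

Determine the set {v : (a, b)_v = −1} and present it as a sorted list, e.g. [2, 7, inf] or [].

[23, 31]

Mod squares: a ≡ 745085, b ≡ -299. Check v ∈ {∞, 2, 3, 5, 11, 13, 17, 19, 23, 31}.
v=13: a=13^2·(≡12), b=13^-1·(≡10) mod 13; (12|13)=+1, (10|13)=+1; (−1)^{2·-1·6}·(+1)^-1·(+1)^2 = +1.
v=∞: 745085 > 0 and -299 < 0  ⇒  (a,b)_∞ = +1.
v=19: a=19^1·(≡14), b=19^-2·(≡9) mod 19; (14|19)=-1, (9|19)=+1; (−1)^{1·-2·9}·(-1)^-2·(+1)^1 = +1.
v=23: a=23^1·(≡14), b=23^1·(≡21) mod 23; (14|23)=-1, (21|23)=-1; (−1)^{1·1·11}·(-1)^1·(-1)^1 = -1.
v=17: a=17^-2·(≡15), b=17^0·(≡12) mod 17; (15|17)=+1, (12|17)=-1; (−1)^{-2·0·8}·(+1)^0·(-1)^-2 = +1.
v=2: v_2(a)=2, v_2(b)=4; units ≡ 5, 5 (mod 8); ε·ε+αω+βω = 0·0+2·1+4·1 ≡ 0  ⇒  (a,b)_2 = +1.
v=11: a=11^1·(≡10), b=11^-2·(≡9) mod 11; (10|11)=-1, (9|11)=+1; (−1)^{1·-2·5}·(-1)^-2·(+1)^1 = +1.
v=5: a=5^-3·(≡3), b=5^2·(≡1) mod 5; (3|5)=-1, (1|5)=+1; (−1)^{-3·2·2}·(-1)^2·(+1)^-3 = +1.
v=3: a=3^4·(≡2), b=3^2·(≡1) mod 3; (2|3)=-1, (1|3)=+1; (−1)^{4·2·1}·(-1)^2·(+1)^4 = +1.
v=31: a=31^1·(≡2), b=31^0·(≡6) mod 31; (2|31)=+1, (6|31)=-1; (−1)^{1·0·15}·(+1)^0·(-1)^1 = -1.
(745085, -299 / ℚ) ramifies at {23, 31}: a division algebra.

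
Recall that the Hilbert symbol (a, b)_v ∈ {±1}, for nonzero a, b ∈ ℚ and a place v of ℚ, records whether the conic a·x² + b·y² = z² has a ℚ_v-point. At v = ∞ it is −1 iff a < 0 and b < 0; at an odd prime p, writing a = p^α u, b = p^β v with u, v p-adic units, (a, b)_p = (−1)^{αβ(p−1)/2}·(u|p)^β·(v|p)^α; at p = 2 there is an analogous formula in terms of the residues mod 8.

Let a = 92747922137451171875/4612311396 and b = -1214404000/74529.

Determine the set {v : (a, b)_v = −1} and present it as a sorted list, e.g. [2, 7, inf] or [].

(a, b) ≡ (323, -10) mod (ℚ^×)²; places V = {2, 3, 5, 7, 11, 13, 17, 19, 29, ∞}.
(a,b)_2: α=-2, β=5; u≡3, v≡3 (mod 8); ε(u)ε(v)=1·1, αω(v)=-2·1, βω(u)=5·1; sum ≡ 0  ⇒  +1.
(a,b)_5: α=14, u≡3; β=3, v≡2 (mod 5); (3|5)=-1, (2|5)=-1; sign (−1)^0·-1^3·-1^14 = -1.
(a,b)_3: α=-4, u≡2; β=-2, v≡2 (mod 3); (2|3)=-1, (2|3)=-1; sign (−1)^0·-1^-2·-1^-4 = +1.
(a,b)_13: α=0, u≡6; β=-2, v≡4 (mod 13); (6|13)=-1, (4|13)=+1; sign (−1)^0·-1^-2·+1^0 = +1.
(a,b)_∞: sgn(323)=+, sgn(-10)=−, so +1.
(a,b)_19: α=7, u≡11; β=2, v≡11 (mod 19); (11|19)=+1, (11|19)=+1; sign (−1)^0·+1^2·+1^7 = +1.
(a,b)_29: α=0, u≡20; β=2, v≡3 (mod 29); (20|29)=+1, (3|29)=-1; sign (−1)^0·+1^2·-1^0 = +1.
(a,b)_17: α=1, u≡16; β=0, v≡10 (mod 17); (16|17)=+1, (10|17)=-1; sign (−1)^0·+1^0·-1^1 = -1.
(a,b)_7: α=-6, u≡1; β=-2, v≡1 (mod 7); (1|7)=+1, (1|7)=+1; sign (−1)^0·+1^-2·+1^-6 = +1.
(a,b)_11: α=-2, u≡1; β=0, v≡1 (mod 11); (1|11)=+1, (1|11)=+1; sign (−1)^0·+1^0·+1^-2 = +1.
(323, -10 / ℚ) ramifies at {5, 17}: a division algebra.

[5, 17]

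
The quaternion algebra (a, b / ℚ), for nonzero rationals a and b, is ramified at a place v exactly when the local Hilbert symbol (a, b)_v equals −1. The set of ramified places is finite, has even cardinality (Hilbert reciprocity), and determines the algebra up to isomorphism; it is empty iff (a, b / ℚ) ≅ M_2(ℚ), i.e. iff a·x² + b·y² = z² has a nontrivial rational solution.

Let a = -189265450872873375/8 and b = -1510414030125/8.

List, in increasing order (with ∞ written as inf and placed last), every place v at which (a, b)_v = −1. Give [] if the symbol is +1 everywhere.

Mod squares: a ≡ -30030, b ≡ -5610. Check v ∈ {∞, 2, 3, 5, 7, 11, 13, 17}.
v=13: a=13^3·(≡10), b=13^2·(≡6) mod 13; (10|13)=+1, (6|13)=-1; (−1)^{3·2·6}·(+1)^2·(-1)^3 = -1.
v=3: a=3^7·(≡1), b=3^3·(≡2) mod 3; (1|3)=+1, (2|3)=-1; (−1)^{7·3·1}·(+1)^3·(-1)^7 = +1.
v=∞: -30030 < 0 and -5610 < 0  ⇒  (a,b)_∞ = -1.
v=11: a=11^1·(≡1), b=11^1·(≡2) mod 11; (1|11)=+1, (2|11)=-1; (−1)^{1·1·5}·(+1)^1·(-1)^1 = +1.
v=5: a=5^3·(≡1), b=5^3·(≡3) mod 5; (1|5)=+1, (3|5)=-1; (−1)^{3·3·2}·(+1)^3·(-1)^3 = -1.
v=17: a=17^4·(≡16), b=17^3·(≡5) mod 17; (16|17)=+1, (5|17)=-1; (−1)^{4·3·8}·(+1)^3·(-1)^4 = +1.
v=2: v_2(a)=-3, v_2(b)=-3; units ≡ 1, 3 (mod 8); ε·ε+αω+βω = 0·1+-3·1+-3·0 ≡ 1  ⇒  (a,b)_2 = -1.
v=7: a=7^3·(≡1), b=7^2·(≡4) mod 7; (1|7)=+1, (4|7)=+1; (−1)^{3·2·3}·(+1)^2·(+1)^3 = +1.
(-30030, -5610 / ℚ) ramifies at {2, 5, 13, ∞}: a division algebra.

[2, 5, 13, inf]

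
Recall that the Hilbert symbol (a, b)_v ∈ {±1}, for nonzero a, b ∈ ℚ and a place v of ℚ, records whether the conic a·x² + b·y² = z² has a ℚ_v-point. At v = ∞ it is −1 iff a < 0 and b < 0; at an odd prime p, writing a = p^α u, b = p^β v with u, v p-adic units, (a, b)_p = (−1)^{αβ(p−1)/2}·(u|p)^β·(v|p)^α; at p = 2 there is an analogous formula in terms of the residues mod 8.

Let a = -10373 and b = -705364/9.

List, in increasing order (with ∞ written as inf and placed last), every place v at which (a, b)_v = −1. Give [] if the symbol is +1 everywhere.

[2, 17, 41, inf]

(a, b) ≡ (-10373, -176341) mod (ℚ^×)²; places V = {2, 3, 11, 17, 23, 41, ∞}.
(a,b)_17: α=0, u≡14; β=1, v≡10 (mod 17); (14|17)=-1, (10|17)=-1; sign (−1)^0·-1^1·-1^0 = -1.
(a,b)_11: α=1, u≡3; β=1, v≡8 (mod 11); (3|11)=+1, (8|11)=-1; sign (−1)^1·+1^1·-1^1 = +1.
(a,b)_2: α=0, β=2; u≡3, v≡3 (mod 8); ε(u)ε(v)=1·1, αω(v)=0·1, βω(u)=2·1; sum ≡ 1  ⇒  -1.
(a,b)_41: α=1, u≡34; β=1, v≡20 (mod 41); (34|41)=-1, (20|41)=+1; sign (−1)^0·-1^1·+1^1 = -1.
(a,b)_23: α=1, u≡9; β=1, v≡22 (mod 23); (9|23)=+1, (22|23)=-1; sign (−1)^1·+1^1·-1^1 = +1.
(a,b)_3: α=0, u≡1; β=-2, v≡2 (mod 3); (1|3)=+1, (2|3)=-1; sign (−1)^0·+1^-2·-1^0 = +1.
(a,b)_∞: sgn(-10373)=−, sgn(-176341)=−, so -1.
Ram(-10373, -176341) = {2, 17, 41, ∞}; no ℚ_2-point on the conic.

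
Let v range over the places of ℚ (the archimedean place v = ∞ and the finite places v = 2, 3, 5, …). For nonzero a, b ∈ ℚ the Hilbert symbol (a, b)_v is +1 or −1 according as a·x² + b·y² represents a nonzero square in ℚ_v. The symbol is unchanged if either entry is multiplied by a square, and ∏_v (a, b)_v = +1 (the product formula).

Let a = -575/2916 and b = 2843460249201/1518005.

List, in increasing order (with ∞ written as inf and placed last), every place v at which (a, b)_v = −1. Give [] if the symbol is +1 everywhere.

[5, 11]

Mod squares: a ≡ -23, b ≡ 16445. Check v ∈ {∞, 2, 3, 5, 11, 13, 19, 23, 29}.
v=19: a=19^0·(≡10), b=19^-2·(≡8) mod 19; (10|19)=-1, (8|19)=-1; (−1)^{0·-2·9}·(-1)^-2·(-1)^0 = +1.
v=13: a=13^0·(≡9), b=13^1·(≡10) mod 13; (9|13)=+1, (10|13)=+1; (−1)^{0·1·6}·(+1)^1·(+1)^0 = +1.
v=11: a=11^0·(≡8), b=11^5·(≡7) mod 11; (8|11)=-1, (7|11)=-1; (−1)^{0·5·5}·(-1)^5·(-1)^0 = -1.
v=5: a=5^2·(≡2), b=5^-1·(≡1) mod 5; (2|5)=-1, (1|5)=+1; (−1)^{2·-1·2}·(-1)^-1·(+1)^2 = -1.
v=29: a=29^0·(≡13), b=29^-2·(≡3) mod 29; (13|29)=+1, (3|29)=-1; (−1)^{0·-2·14}·(+1)^-2·(-1)^0 = +1.
v=3: a=3^-6·(≡1), b=3^10·(≡2) mod 3; (1|3)=+1, (2|3)=-1; (−1)^{-6·10·1}·(+1)^10·(-1)^-6 = +1.
v=2: v_2(a)=-2, v_2(b)=0; units ≡ 1, 5 (mod 8); ε·ε+αω+βω = 0·0+-2·1+0·0 ≡ 0  ⇒  (a,b)_2 = +1.
v=∞: -23 < 0 and 16445 > 0  ⇒  (a,b)_∞ = +1.
v=23: a=23^1·(≡5), b=23^1·(≡12) mod 23; (5|23)=-1, (12|23)=+1; (−1)^{1·1·11}·(-1)^1·(+1)^1 = +1.
Ram(-23, 16445) = {5, 11}; no ℚ_5-point on the conic.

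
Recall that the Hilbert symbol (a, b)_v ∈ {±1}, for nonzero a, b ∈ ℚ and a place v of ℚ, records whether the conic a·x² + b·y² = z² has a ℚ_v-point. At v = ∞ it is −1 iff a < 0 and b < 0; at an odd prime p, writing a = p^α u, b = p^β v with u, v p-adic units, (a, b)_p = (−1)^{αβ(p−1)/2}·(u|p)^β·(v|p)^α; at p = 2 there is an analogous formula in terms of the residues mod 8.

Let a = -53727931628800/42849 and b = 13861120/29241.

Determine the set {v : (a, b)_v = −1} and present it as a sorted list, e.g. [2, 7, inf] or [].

[5, 13, 17, 19]

Mod squares: a ≡ -410533, b ≡ 1105. Check v ∈ {∞, 2, 3, 5, 7, 11, 13, 17, 19, 23, 31, 41}.
v=3: a=3^-4·(≡2), b=3^-4·(≡1) mod 3; (2|3)=-1, (1|3)=+1; (−1)^{-4·-4·1}·(-1)^-4·(+1)^-4 = +1.
v=41: a=41^1·(≡8), b=41^0·(≡21) mod 41; (8|41)=+1, (21|41)=+1; (−1)^{1·0·20}·(+1)^0·(+1)^1 = +1.
v=5: a=5^2·(≡2), b=5^1·(≡4) mod 5; (2|5)=-1, (4|5)=+1; (−1)^{2·1·2}·(-1)^1·(+1)^2 = -1.
v=13: a=13^2·(≡8), b=13^1·(≡8) mod 13; (8|13)=-1, (8|13)=-1; (−1)^{2·1·6}·(-1)^1·(-1)^2 = -1.
v=2: v_2(a)=8, v_2(b)=8; units ≡ 3, 1 (mod 8); ε·ε+αω+βω = 1·0+8·0+8·1 ≡ 0  ⇒  (a,b)_2 = +1.
v=7: a=7^0·(≡6), b=7^2·(≡5) mod 7; (6|7)=-1, (5|7)=-1; (−1)^{0·2·3}·(-1)^2·(-1)^0 = +1.
v=23: a=23^-2·(≡17), b=23^0·(≡4) mod 23; (17|23)=-1, (4|23)=+1; (−1)^{-2·0·11}·(-1)^0·(+1)^-2 = +1.
v=31: a=31^1·(≡8), b=31^0·(≡19) mod 31; (8|31)=+1, (19|31)=+1; (−1)^{1·0·15}·(+1)^0·(+1)^1 = +1.
v=19: a=19^1·(≡15), b=19^-2·(≡10) mod 19; (15|19)=-1, (10|19)=-1; (−1)^{1·-2·9}·(-1)^-2·(-1)^1 = -1.
v=17: a=17^1·(≡16), b=17^1·(≡6) mod 17; (16|17)=+1, (6|17)=-1; (−1)^{1·1·8}·(+1)^1·(-1)^1 = -1.
v=∞: -410533 < 0 and 1105 > 0  ⇒  (a,b)_∞ = +1.
v=11: a=11^2·(≡4), b=11^0·(≡3) mod 11; (4|11)=+1, (3|11)=+1; (−1)^{2·0·5}·(+1)^0·(+1)^2 = +1.
|Ram(-410533, 1105)| = 4, even; anisotropic at {5, 13, 17, 19}.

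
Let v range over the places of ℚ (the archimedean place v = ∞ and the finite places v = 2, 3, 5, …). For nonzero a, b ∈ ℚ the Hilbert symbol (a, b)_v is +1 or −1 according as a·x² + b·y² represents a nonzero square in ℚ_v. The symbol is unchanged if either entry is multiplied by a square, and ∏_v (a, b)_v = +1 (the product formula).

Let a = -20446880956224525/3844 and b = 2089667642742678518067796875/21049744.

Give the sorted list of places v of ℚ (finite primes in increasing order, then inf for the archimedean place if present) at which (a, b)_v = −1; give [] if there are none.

(a, b) ≡ (-69, 2369851) mod (ℚ^×)²; places V = {2, 3, 5, 11, 17, 19, 23, 29, 31, 37, ∞}.
(a,b)_37: α=0, u≡32; β=-2, v≡25 (mod 37); (32|37)=-1, (25|37)=+1; sign (−1)^0·-1^-2·+1^0 = +1.
(a,b)_17: α=4, u≡4; β=5, v≡7 (mod 17); (4|17)=+1, (7|17)=-1; sign (−1)^0·+1^5·-1^4 = +1.
(a,b)_29: α=0, u≡12; β=1, v≡3 (mod 29); (12|29)=-1, (3|29)=-1; sign (−1)^0·-1^1·-1^0 = -1.
(a,b)_23: α=1, u≡7; β=3, v≡11 (mod 23); (7|23)=-1, (11|23)=-1; sign (−1)^1·-1^3·-1^1 = -1.
(a,b)_5: α=2, u≡1; β=6, v≡1 (mod 5); (1|5)=+1, (1|5)=+1; sign (−1)^0·+1^6·+1^2 = +1.
(a,b)_31: α=-2, u≡17; β=-2, v≡8 (mod 31); (17|31)=-1, (8|31)=+1; sign (−1)^0·-1^-2·+1^-2 = +1.
(a,b)_11: α=2, u≡2; β=3, v≡8 (mod 11); (2|11)=-1, (8|11)=-1; sign (−1)^0·-1^3·-1^2 = -1.
(a,b)_3: α=3, u≡1; β=4, v≡1 (mod 3); (1|3)=+1, (1|3)=+1; sign (−1)^0·+1^4·+1^3 = +1.
(a,b)_∞: sgn(-69)=−, sgn(2369851)=+, so +1.
(a,b)_19: α=4, u≡7; β=5, v≡14 (mod 19); (7|19)=+1, (14|19)=-1; sign (−1)^0·+1^5·-1^4 = +1.
(a,b)_2: α=-2, β=-4; u≡3, v≡3 (mod 8); ε(u)ε(v)=1·1, αω(v)=-2·1, βω(u)=-4·1; sum ≡ 1  ⇒  -1.
Ram(-69, 2369851) = {2, 11, 23, 29}; no ℚ_2-point on the conic.

[2, 11, 23, 29]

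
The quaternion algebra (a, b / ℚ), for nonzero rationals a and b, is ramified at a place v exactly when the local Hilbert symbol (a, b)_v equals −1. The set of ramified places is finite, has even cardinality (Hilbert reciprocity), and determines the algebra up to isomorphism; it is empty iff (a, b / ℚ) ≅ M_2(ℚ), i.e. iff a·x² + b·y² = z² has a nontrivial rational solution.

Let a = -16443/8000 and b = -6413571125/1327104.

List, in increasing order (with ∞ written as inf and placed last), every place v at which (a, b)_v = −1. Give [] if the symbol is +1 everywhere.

[5, inf]

Mod squares: a ≡ -1015, b ≡ -5. Check v ∈ {∞, 2, 3, 5, 7, 13, 19, 29}.
v=19: a=19^0·(≡11), b=19^2·(≡10) mod 19; (11|19)=+1, (10|19)=-1; (−1)^{0·2·9}·(+1)^2·(-1)^0 = +1.
v=∞: -1015 < 0 and -5 < 0  ⇒  (a,b)_∞ = -1.
v=13: a=13^0·(≡3), b=13^2·(≡5) mod 13; (3|13)=+1, (5|13)=-1; (−1)^{0·2·6}·(+1)^2·(-1)^0 = +1.
v=29: a=29^1·(≡4), b=29^2·(≡25) mod 29; (4|29)=+1, (25|29)=+1; (−1)^{1·2·14}·(+1)^2·(+1)^1 = +1.
v=2: v_2(a)=-6, v_2(b)=-14; units ≡ 1, 3 (mod 8); ε·ε+αω+βω = 0·1+-6·1+-14·0 ≡ 0  ⇒  (a,b)_2 = +1.
v=7: a=7^1·(≡4), b=7^0·(≡2) mod 7; (4|7)=+1, (2|7)=+1; (−1)^{1·0·3}·(+1)^0·(+1)^1 = +1.
v=5: a=5^-3·(≡3), b=5^3·(≡4) mod 5; (3|5)=-1, (4|5)=+1; (−1)^{-3·3·2}·(-1)^3·(+1)^-3 = -1.
v=3: a=3^4·(≡2), b=3^-4·(≡1) mod 3; (2|3)=-1, (1|3)=+1; (−1)^{4·-4·1}·(-1)^-4·(+1)^4 = +1.
(-1015, -5 / ℚ) ramifies at {5, ∞}: a division algebra.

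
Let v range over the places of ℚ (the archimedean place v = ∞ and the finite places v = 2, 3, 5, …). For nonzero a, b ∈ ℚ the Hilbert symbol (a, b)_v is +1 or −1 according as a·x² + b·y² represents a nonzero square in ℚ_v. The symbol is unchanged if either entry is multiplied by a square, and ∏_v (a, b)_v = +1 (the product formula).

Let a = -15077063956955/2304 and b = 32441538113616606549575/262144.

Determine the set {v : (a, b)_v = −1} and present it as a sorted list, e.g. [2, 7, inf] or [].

[5, 7, 17, 19]

Mod squares: a ≡ -124355, b ≡ 143. Check v ∈ {∞, 2, 3, 5, 7, 11, 13, 17, 19}.
v=13: a=13^2·(≡4), b=13^3·(≡2) mod 13; (4|13)=+1, (2|13)=-1; (−1)^{2·3·6}·(+1)^3·(-1)^2 = +1.
v=7: a=7^3·(≡4), b=7^4·(≡3) mod 7; (4|7)=+1, (3|7)=-1; (−1)^{3·4·3}·(+1)^4·(-1)^3 = -1.
v=3: a=3^-2·(≡1), b=3^0·(≡2) mod 3; (1|3)=+1, (2|3)=-1; (−1)^{-2·0·1}·(+1)^0·(-1)^-2 = +1.
v=2: v_2(a)=-8, v_2(b)=-18; units ≡ 5, 7 (mod 8); ε·ε+αω+βω = 0·1+-8·0+-18·1 ≡ 0  ⇒  (a,b)_2 = +1.
v=5: a=5^1·(≡1), b=5^2·(≡2) mod 5; (1|5)=+1, (2|5)=-1; (−1)^{1·2·2}·(+1)^2·(-1)^1 = -1.
v=17: a=17^1·(≡5), b=17^2·(≡3) mod 17; (5|17)=-1, (3|17)=-1; (−1)^{1·2·8}·(-1)^2·(-1)^1 = -1.
v=19: a=19^1·(≡10), b=19^2·(≡2) mod 19; (10|19)=-1, (2|19)=-1; (−1)^{1·2·9}·(-1)^2·(-1)^1 = -1.
v=11: a=11^5·(≡1), b=11^9·(≡10) mod 11; (1|11)=+1, (10|11)=-1; (−1)^{5·9·5}·(+1)^9·(-1)^5 = +1.
v=∞: -124355 < 0 and 143 > 0  ⇒  (a,b)_∞ = +1.
Ram(-124355, 143) = {5, 7, 17, 19}; no ℚ_5-point on the conic.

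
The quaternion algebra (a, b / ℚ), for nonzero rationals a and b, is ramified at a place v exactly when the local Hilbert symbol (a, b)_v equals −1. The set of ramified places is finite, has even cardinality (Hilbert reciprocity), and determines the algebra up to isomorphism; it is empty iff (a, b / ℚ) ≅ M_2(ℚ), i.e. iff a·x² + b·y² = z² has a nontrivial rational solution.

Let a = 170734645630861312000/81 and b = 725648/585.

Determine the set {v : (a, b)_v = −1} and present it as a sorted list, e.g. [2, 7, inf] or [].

[13, 31]

(a, b) ≡ (155155, 2947945) mod (ℚ^×)²; places V = {2, 3, 5, 7, 11, 13, 19, 31, ∞}.
(a,b)_5: α=3, u≡1; β=-1, v≡4 (mod 5); (1|5)=+1, (4|5)=+1; sign (−1)^0·+1^-1·+1^3 = +1.
(a,b)_2: α=20, β=4; u≡3, v≡1 (mod 8); ε(u)ε(v)=1·0, αω(v)=20·0, βω(u)=4·1; sum ≡ 0  ⇒  +1.
(a,b)_19: α=2, u≡1; β=1, v≡9 (mod 19); (1|19)=+1, (9|19)=+1; sign (−1)^0·+1^1·+1^2 = +1.
(a,b)_7: α=1, u≡3; β=1, v≡2 (mod 7); (3|7)=-1, (2|7)=+1; sign (−1)^1·-1^1·+1^1 = +1.
(a,b)_13: α=1, u≡3; β=-1, v≡11 (mod 13); (3|13)=+1, (11|13)=-1; sign (−1)^0·+1^-1·-1^1 = -1.
(a,b)_∞: sgn(155155)=+, sgn(2947945)=+, so +1.
(a,b)_31: α=3, u≡14; β=1, v≡7 (mod 31); (14|31)=+1, (7|31)=+1; sign (−1)^1·+1^1·+1^3 = -1.
(a,b)_11: α=3, u≡4; β=1, v≡6 (mod 11); (4|11)=+1, (6|11)=-1; sign (−1)^1·+1^1·-1^3 = +1.
(a,b)_3: α=-4, u≡1; β=-2, v≡1 (mod 3); (1|3)=+1, (1|3)=+1; sign (−1)^0·+1^-2·+1^-4 = +1.
(155155, 2947945 / ℚ) ramifies at {13, 31}: a division algebra.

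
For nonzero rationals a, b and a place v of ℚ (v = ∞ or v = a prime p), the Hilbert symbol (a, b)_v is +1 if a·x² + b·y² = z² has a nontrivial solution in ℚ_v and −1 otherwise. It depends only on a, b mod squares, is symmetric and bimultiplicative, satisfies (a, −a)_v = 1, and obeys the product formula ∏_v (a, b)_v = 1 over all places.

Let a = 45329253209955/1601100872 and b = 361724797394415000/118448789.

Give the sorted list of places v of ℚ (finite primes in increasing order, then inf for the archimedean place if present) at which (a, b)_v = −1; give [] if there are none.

(a, b) ≡ (5510, 294814) mod (ℚ^×)²; places V = {2, 3, 5, 7, 11, 13, 17, 19, 23, 29, 43, 47, ∞}.
(a,b)_5: α=1, u≡3; β=4, v≡1 (mod 5); (3|5)=-1, (1|5)=+1; sign (−1)^0·-1^4·+1^1 = +1.
(a,b)_17: α=0, u≡9; β=1, v≡9 (mod 17); (9|17)=+1, (9|17)=+1; sign (−1)^0·+1^1·+1^0 = +1.
(a,b)_3: α=2, u≡2; β=2, v≡1 (mod 3); (2|3)=-1, (1|3)=+1; sign (−1)^0·-1^2·+1^2 = +1.
(a,b)_19: α=1, u≡9; β=2, v≡10 (mod 19); (9|19)=+1, (10|19)=-1; sign (−1)^0·+1^2·-1^1 = -1.
(a,b)_11: α=2, u≡2; β=0, v≡5 (mod 11); (2|11)=-1, (5|11)=+1; sign (−1)^0·-1^0·+1^2 = +1.
(a,b)_47: α=-2, u≡19; β=-2, v≡22 (mod 47); (19|47)=-1, (22|47)=-1; sign (−1)^0·-1^-2·-1^-2 = +1.
(a,b)_13: α=4, u≡2; β=3, v≡2 (mod 13); (2|13)=-1, (2|13)=-1; sign (−1)^0·-1^3·-1^4 = -1.
(a,b)_29: α=1, u≡25; β=-1, v≡6 (mod 29); (25|29)=+1, (6|29)=+1; sign (−1)^0·+1^-1·+1^1 = +1.
(a,b)_∞: sgn(5510)=+, sgn(294814)=+, so +1.
(a,b)_7: α=-2, u≡2; β=2, v≡2 (mod 7); (2|7)=+1, (2|7)=+1; sign (−1)^0·+1^2·+1^-2 = +1.
(a,b)_23: α=2, u≡12; β=3, v≡14 (mod 23); (12|23)=+1, (14|23)=-1; sign (−1)^0·+1^3·-1^2 = +1.
(a,b)_2: α=-3, β=3; u≡3, v≡7 (mod 8); ε(u)ε(v)=1·1, αω(v)=-3·0, βω(u)=3·1; sum ≡ 0  ⇒  +1.
(a,b)_43: α=-2, u≡41; β=-2, v≡11 (mod 43); (41|43)=+1, (11|43)=+1; sign (−1)^0·+1^-2·+1^-2 = +1.
(5510, 294814 / ℚ) ramifies at {13, 19}: a division algebra.

[13, 19]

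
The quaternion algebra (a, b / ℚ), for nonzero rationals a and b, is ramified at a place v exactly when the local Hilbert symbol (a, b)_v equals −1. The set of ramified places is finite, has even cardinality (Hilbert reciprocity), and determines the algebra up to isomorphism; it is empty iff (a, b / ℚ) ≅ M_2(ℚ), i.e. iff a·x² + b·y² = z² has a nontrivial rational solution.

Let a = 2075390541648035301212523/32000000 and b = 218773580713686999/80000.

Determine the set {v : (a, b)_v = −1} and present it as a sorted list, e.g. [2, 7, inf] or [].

Mod squares: a ≡ 3094, b ≡ 4862. Check v ∈ {∞, 2, 3, 5, 7, 11, 13, 17}.
v=∞: 3094 > 0 and 4862 > 0  ⇒  (a,b)_∞ = +1.
v=5: a=5^-6·(≡1), b=5^-4·(≡3) mod 5; (1|5)=+1, (3|5)=-1; (−1)^{-6·-4·2}·(+1)^-4·(-1)^-6 = +1.
v=2: v_2(a)=-11, v_2(b)=-7; units ≡ 3, 7 (mod 8); ε·ε+αω+βω = 1·1+-11·0+-7·1 ≡ 0  ⇒  (a,b)_2 = +1.
v=11: a=11^4·(≡9), b=11^3·(≡2) mod 11; (9|11)=+1, (2|11)=-1; (−1)^{4·3·5}·(+1)^3·(-1)^4 = +1.
v=3: a=3^18·(≡1), b=3^12·(≡2) mod 3; (1|3)=+1, (2|3)=-1; (−1)^{18·12·1}·(+1)^12·(-1)^18 = +1.
v=7: a=7^3·(≡4), b=7^2·(≡1) mod 7; (4|7)=+1, (1|7)=+1; (−1)^{3·2·3}·(+1)^2·(+1)^3 = +1.
v=17: a=17^1·(≡10), b=17^1·(≡5) mod 17; (10|17)=-1, (5|17)=-1; (−1)^{1·1·8}·(-1)^1·(-1)^1 = +1.
v=13: a=13^7·(≡10), b=13^5·(≡4) mod 13; (10|13)=+1, (4|13)=+1; (−1)^{7·5·6}·(+1)^5·(+1)^7 = +1.
Every local symbol is +1, so the conic 3094·x² + 4862·y² = z² has ℚ_v-points for all v and hence a ℚ-point; (a, b / ℚ) ≅ M_2(ℚ).

[]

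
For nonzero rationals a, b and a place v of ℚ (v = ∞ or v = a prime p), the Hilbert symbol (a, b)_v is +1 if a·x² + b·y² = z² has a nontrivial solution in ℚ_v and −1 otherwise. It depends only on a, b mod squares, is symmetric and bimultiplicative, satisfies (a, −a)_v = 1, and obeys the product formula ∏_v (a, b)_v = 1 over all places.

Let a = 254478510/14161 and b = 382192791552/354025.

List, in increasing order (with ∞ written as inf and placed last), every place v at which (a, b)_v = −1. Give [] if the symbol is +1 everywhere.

[3, 5]

Mod squares: a ≡ 110, b ≡ 3. Check v ∈ {∞, 2, 3, 5, 7, 11, 13, 17}.
v=2: v_2(a)=1, v_2(b)=12; units ≡ 7, 3 (mod 8); ε·ε+αω+βω = 1·1+1·1+12·0 ≡ 0  ⇒  (a,b)_2 = +1.
v=3: a=3^4·(≡2), b=3^3·(≡1) mod 3; (2|3)=-1, (1|3)=+1; (−1)^{4·3·1}·(-1)^3·(+1)^4 = -1.
v=17: a=17^-2·(≡16), b=17^-2·(≡14) mod 17; (16|17)=+1, (14|17)=-1; (−1)^{-2·-2·8}·(+1)^-2·(-1)^-2 = +1.
v=5: a=5^1·(≡2), b=5^-2·(≡2) mod 5; (2|5)=-1, (2|5)=-1; (−1)^{1·-2·2}·(-1)^-2·(-1)^1 = -1.
v=7: a=7^-2·(≡3), b=7^-2·(≡5) mod 7; (3|7)=-1, (5|7)=-1; (−1)^{-2·-2·3}·(-1)^-2·(-1)^-2 = +1.
v=13: a=13^4·(≡11), b=13^4·(≡12) mod 13; (11|13)=-1, (12|13)=+1; (−1)^{4·4·6}·(-1)^4·(+1)^4 = +1.
v=∞: 110 > 0 and 3 > 0  ⇒  (a,b)_∞ = +1.
v=11: a=11^1·(≡6), b=11^2·(≡1) mod 11; (6|11)=-1, (1|11)=+1; (−1)^{1·2·5}·(-1)^2·(+1)^1 = +1.
Ram(110, 3) = {3, 5}; no ℚ_3-point on the conic.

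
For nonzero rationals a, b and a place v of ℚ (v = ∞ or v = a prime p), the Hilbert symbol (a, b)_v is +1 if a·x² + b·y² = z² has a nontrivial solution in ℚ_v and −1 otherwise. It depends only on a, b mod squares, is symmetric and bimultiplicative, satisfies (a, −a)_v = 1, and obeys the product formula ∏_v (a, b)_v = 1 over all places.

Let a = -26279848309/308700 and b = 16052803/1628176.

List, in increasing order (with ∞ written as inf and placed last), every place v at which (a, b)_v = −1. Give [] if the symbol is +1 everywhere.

[]

Mod squares: a ≡ -74347, b ≡ 43. Check v ∈ {∞, 2, 3, 5, 7, 11, 13, 19, 29, 43, 47}.
v=∞: -74347 < 0 and 43 > 0  ⇒  (a,b)_∞ = +1.
v=5: a=5^-2·(≡2), b=5^0·(≡3) mod 5; (2|5)=-1, (3|5)=-1; (−1)^{-2·0·2}·(-1)^0·(-1)^-2 = +1.
v=13: a=13^3·(≡3), b=13^2·(≡12) mod 13; (3|13)=+1, (12|13)=+1; (−1)^{3·2·6}·(+1)^2·(+1)^3 = +1.
v=3: a=3^-2·(≡2), b=3^0·(≡1) mod 3; (2|3)=-1, (1|3)=+1; (−1)^{-2·0·1}·(-1)^0·(+1)^-2 = +1.
v=2: v_2(a)=-2, v_2(b)=-4; units ≡ 5, 3 (mod 8); ε·ε+αω+βω = 0·1+-2·1+-4·1 ≡ 0  ⇒  (a,b)_2 = +1.
v=29: a=29^0·(≡28), b=29^-2·(≡21) mod 29; (28|29)=+1, (21|29)=-1; (−1)^{0·-2·14}·(+1)^-2·(-1)^0 = +1.
v=11: a=11^4·(≡6), b=11^-2·(≡10) mod 11; (6|11)=-1, (10|11)=-1; (−1)^{4·-2·5}·(-1)^-2·(-1)^4 = +1.
v=47: a=47^0·(≡27), b=47^2·(≡38) mod 47; (27|47)=+1, (38|47)=-1; (−1)^{0·2·23}·(+1)^2·(-1)^0 = +1.
v=19: a=19^1·(≡17), b=19^0·(≡5) mod 19; (17|19)=+1, (5|19)=+1; (−1)^{1·0·9}·(+1)^0·(+1)^1 = +1.
v=7: a=7^-3·(≡5), b=7^0·(≡1) mod 7; (5|7)=-1, (1|7)=+1; (−1)^{-3·0·3}·(-1)^0·(+1)^-3 = +1.
v=43: a=43^1·(≡27), b=43^1·(≡41) mod 43; (27|43)=-1, (41|43)=+1; (−1)^{1·1·21}·(-1)^1·(+1)^1 = +1.
Ram(a, b) = ∅: the form -74347·x² + 43·y² − z² is isotropic over every ℚ_v, so by Hasse–Minkowski it is isotropic over ℚ.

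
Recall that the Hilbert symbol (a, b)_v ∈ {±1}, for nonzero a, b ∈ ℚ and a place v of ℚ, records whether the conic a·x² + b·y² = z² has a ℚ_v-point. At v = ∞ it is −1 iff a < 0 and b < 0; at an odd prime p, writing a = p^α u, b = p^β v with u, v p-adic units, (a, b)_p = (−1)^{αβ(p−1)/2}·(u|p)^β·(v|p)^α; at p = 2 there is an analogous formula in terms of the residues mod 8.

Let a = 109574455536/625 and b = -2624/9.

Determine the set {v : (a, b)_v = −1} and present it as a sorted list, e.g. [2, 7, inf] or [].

[2, 13, 17, 31, 41, 43]

Mod squares: a ≡ 84548191, b ≡ -41. Check v ∈ {∞, 2, 3, 5, 7, 13, 17, 31, 41, 43}.
v=31: a=31^1·(≡29), b=31^0·(≡15) mod 31; (29|31)=-1, (15|31)=-1; (−1)^{1·0·15}·(-1)^0·(-1)^1 = -1.
v=∞: 84548191 > 0 and -41 < 0  ⇒  (a,b)_∞ = +1.
v=17: a=17^1·(≡12), b=17^0·(≡5) mod 17; (12|17)=-1, (5|17)=-1; (−1)^{1·0·8}·(-1)^0·(-1)^1 = -1.
v=7: a=7^1·(≡1), b=7^0·(≡4) mod 7; (1|7)=+1, (4|7)=+1; (−1)^{1·0·3}·(+1)^0·(+1)^1 = +1.
v=2: v_2(a)=4, v_2(b)=6; units ≡ 7, 7 (mod 8); ε·ε+αω+βω = 1·1+4·0+6·0 ≡ 1  ⇒  (a,b)_2 = -1.
v=41: a=41^1·(≡17), b=41^1·(≡2) mod 41; (17|41)=-1, (2|41)=+1; (−1)^{1·1·20}·(-1)^1·(+1)^1 = -1.
v=3: a=3^4·(≡1), b=3^-2·(≡1) mod 3; (1|3)=+1, (1|3)=+1; (−1)^{4·-2·1}·(+1)^-2·(+1)^4 = +1.
v=43: a=43^1·(≡33), b=43^0·(≡19) mod 43; (33|43)=-1, (19|43)=-1; (−1)^{1·0·21}·(-1)^0·(-1)^1 = -1.
v=5: a=5^-4·(≡1), b=5^0·(≡4) mod 5; (1|5)=+1, (4|5)=+1; (−1)^{-4·0·2}·(+1)^0·(+1)^-4 = +1.
v=13: a=13^1·(≡5), b=13^0·(≡6) mod 13; (5|13)=-1, (6|13)=-1; (−1)^{1·0·6}·(-1)^0·(-1)^1 = -1.
|Ram(84548191, -41)| = 6, even; anisotropic at {2, 13, 17, 31, 41, 43}.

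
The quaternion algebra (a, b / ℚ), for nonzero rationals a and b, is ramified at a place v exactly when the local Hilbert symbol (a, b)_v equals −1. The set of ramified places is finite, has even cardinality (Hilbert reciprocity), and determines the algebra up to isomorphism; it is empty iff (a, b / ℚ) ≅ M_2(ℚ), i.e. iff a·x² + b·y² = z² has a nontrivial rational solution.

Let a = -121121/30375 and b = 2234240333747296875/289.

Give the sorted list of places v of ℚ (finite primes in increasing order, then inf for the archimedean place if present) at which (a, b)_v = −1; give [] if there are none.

(a, b) ≡ (-15015, 3) mod (ℚ^×)²; places V = {2, 3, 5, 7, 11, 13, 17, 19, ∞}.
(a,b)_3: α=-5, u≡2; β=3, v≡1 (mod 3); (2|3)=-1, (1|3)=+1; sign (−1)^1·-1^3·+1^-5 = +1.
(a,b)_17: α=0, u≡16; β=-2, v≡5 (mod 17); (16|17)=+1, (5|17)=-1; sign (−1)^0·+1^-2·-1^0 = +1.
(a,b)_2: α=0, β=0; u≡1, v≡3 (mod 8); ε(u)ε(v)=0·1, αω(v)=0·1, βω(u)=0·0; sum ≡ 0  ⇒  +1.
(a,b)_13: α=1, u≡8; β=2, v≡3 (mod 13); (8|13)=-1, (3|13)=+1; sign (−1)^0·-1^2·+1^1 = +1.
(a,b)_7: α=1, u≡4; β=2, v≡5 (mod 7); (4|7)=+1, (5|7)=-1; sign (−1)^0·+1^2·-1^1 = -1.
(a,b)_11: α=3, u≡2; β=6, v≡4 (mod 11); (2|11)=-1, (4|11)=+1; sign (−1)^0·-1^6·+1^3 = +1.
(a,b)_19: α=0, u≡12; β=2, v≡15 (mod 19); (12|19)=-1, (15|19)=-1; sign (−1)^0·-1^2·-1^0 = +1.
(a,b)_∞: sgn(-15015)=−, sgn(3)=+, so +1.
(a,b)_5: α=-3, u≡3; β=6, v≡3 (mod 5); (3|5)=-1, (3|5)=-1; sign (−1)^0·-1^6·-1^-3 = -1.
(-15015, 3 / ℚ) ramifies at {5, 7}: a division algebra.

[5, 7]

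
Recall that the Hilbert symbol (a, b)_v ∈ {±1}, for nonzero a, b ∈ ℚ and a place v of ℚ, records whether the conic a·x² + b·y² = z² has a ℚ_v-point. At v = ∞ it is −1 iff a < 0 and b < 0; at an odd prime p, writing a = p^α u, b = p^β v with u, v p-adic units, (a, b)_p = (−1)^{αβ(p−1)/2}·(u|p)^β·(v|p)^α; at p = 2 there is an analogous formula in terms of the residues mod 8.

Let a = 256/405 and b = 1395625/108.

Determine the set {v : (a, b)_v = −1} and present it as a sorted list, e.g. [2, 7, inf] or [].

[3, 7]

Mod squares: a ≡ 5, b ≡ 6699. Check v ∈ {∞, 2, 3, 5, 7, 11, 29}.
v=5: a=5^-1·(≡1), b=5^4·(≡1) mod 5; (1|5)=+1, (1|5)=+1; (−1)^{-1·4·2}·(+1)^4·(+1)^-1 = +1.
v=11: a=11^0·(≡4), b=11^1·(≡5) mod 11; (4|11)=+1, (5|11)=+1; (−1)^{0·1·5}·(+1)^1·(+1)^0 = +1.
v=3: a=3^-4·(≡2), b=3^-3·(≡1) mod 3; (2|3)=-1, (1|3)=+1; (−1)^{-4·-3·1}·(-1)^-3·(+1)^-4 = -1.
v=∞: 5 > 0 and 6699 > 0  ⇒  (a,b)_∞ = +1.
v=29: a=29^0·(≡5), b=29^1·(≡20) mod 29; (5|29)=+1, (20|29)=+1; (−1)^{0·1·14}·(+1)^1·(+1)^0 = +1.
v=2: v_2(a)=8, v_2(b)=-2; units ≡ 5, 3 (mod 8); ε·ε+αω+βω = 0·1+8·1+-2·1 ≡ 0  ⇒  (a,b)_2 = +1.
v=7: a=7^0·(≡3), b=7^1·(≡5) mod 7; (3|7)=-1, (5|7)=-1; (−1)^{0·1·3}·(-1)^1·(-1)^0 = -1.
Ram(5, 6699) = {3, 7}; no ℚ_3-point on the conic.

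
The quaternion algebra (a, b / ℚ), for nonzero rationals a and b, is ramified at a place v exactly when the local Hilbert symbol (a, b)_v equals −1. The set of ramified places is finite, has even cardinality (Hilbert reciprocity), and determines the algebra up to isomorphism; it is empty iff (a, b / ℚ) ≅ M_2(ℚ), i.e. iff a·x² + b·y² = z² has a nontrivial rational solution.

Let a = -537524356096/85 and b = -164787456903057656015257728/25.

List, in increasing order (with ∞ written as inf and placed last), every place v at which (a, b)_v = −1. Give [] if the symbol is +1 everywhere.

Mod squares: a ≡ -146965, b ≡ -12818. Check v ∈ {∞, 2, 3, 5, 7, 13, 17, 19, 29}.
v=∞: -146965 < 0 and -12818 < 0  ⇒  (a,b)_∞ = -1.
v=7: a=7^1·(≡5), b=7^2·(≡5) mod 7; (5|7)=-1, (5|7)=-1; (−1)^{1·2·3}·(-1)^2·(-1)^1 = -1.
v=13: a=13^1·(≡8), b=13^3·(≡5) mod 13; (8|13)=-1, (5|13)=-1; (−1)^{1·3·6}·(-1)^3·(-1)^1 = +1.
v=2: v_2(a)=10, v_2(b)=7; units ≡ 3, 7 (mod 8); ε·ε+αω+βω = 1·1+10·0+7·1 ≡ 0  ⇒  (a,b)_2 = +1.
v=17: a=17^-1·(≡9), b=17^1·(≡12) mod 17; (9|17)=+1, (12|17)=-1; (−1)^{-1·1·8}·(+1)^1·(-1)^-1 = -1.
v=5: a=5^-1·(≡2), b=5^-2·(≡2) mod 5; (2|5)=-1, (2|5)=-1; (−1)^{-1·-2·2}·(-1)^-2·(-1)^-1 = -1.
v=19: a=19^3·(≡4), b=19^6·(≡16) mod 19; (4|19)=+1, (16|19)=+1; (−1)^{3·6·9}·(+1)^6·(+1)^3 = +1.
v=3: a=3^0·(≡2), b=3^6·(≡1) mod 3; (2|3)=-1, (1|3)=+1; (−1)^{0·6·1}·(-1)^6·(+1)^0 = +1.
v=29: a=29^2·(≡9), b=29^5·(≡23) mod 29; (9|29)=+1, (23|29)=+1; (−1)^{2·5·14}·(+1)^5·(+1)^2 = +1.
|Ram(-146965, -12818)| = 4, even; anisotropic at {5, 7, 17, ∞}.

[5, 7, 17, inf]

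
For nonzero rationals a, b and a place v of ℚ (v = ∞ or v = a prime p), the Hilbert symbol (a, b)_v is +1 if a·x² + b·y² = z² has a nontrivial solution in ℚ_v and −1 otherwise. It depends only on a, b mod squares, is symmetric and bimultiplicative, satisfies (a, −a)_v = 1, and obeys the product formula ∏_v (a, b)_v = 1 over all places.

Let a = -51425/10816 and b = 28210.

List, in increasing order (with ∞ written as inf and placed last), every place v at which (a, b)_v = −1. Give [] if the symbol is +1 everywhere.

[5, 17]

(a, b) ≡ (-17, 28210) mod (ℚ^×)²; places V = {2, 5, 7, 11, 13, 17, 31, ∞}.
(a,b)_2: α=-6, β=1; u≡7, v≡1 (mod 8); ε(u)ε(v)=1·0, αω(v)=-6·0, βω(u)=1·0; sum ≡ 0  ⇒  +1.
(a,b)_17: α=1, u≡13; β=0, v≡7 (mod 17); (13|17)=+1, (7|17)=-1; sign (−1)^0·+1^0·-1^1 = -1.
(a,b)_5: α=2, u≡3; β=1, v≡2 (mod 5); (3|5)=-1, (2|5)=-1; sign (−1)^0·-1^1·-1^2 = -1.
(a,b)_11: α=2, u≡5; β=0, v≡6 (mod 11); (5|11)=+1, (6|11)=-1; sign (−1)^0·+1^0·-1^2 = +1.
(a,b)_13: α=-2, u≡10; β=1, v≡12 (mod 13); (10|13)=+1, (12|13)=+1; sign (−1)^0·+1^1·+1^-2 = +1.
(a,b)_7: α=0, u≡4; β=1, v≡5 (mod 7); (4|7)=+1, (5|7)=-1; sign (−1)^0·+1^1·-1^0 = +1.
(a,b)_31: α=0, u≡9; β=1, v≡11 (mod 31); (9|31)=+1, (11|31)=-1; sign (−1)^0·+1^1·-1^0 = +1.
(a,b)_∞: sgn(-17)=−, sgn(28210)=+, so +1.
Ram(-17, 28210) = {5, 17}; no ℚ_5-point on the conic.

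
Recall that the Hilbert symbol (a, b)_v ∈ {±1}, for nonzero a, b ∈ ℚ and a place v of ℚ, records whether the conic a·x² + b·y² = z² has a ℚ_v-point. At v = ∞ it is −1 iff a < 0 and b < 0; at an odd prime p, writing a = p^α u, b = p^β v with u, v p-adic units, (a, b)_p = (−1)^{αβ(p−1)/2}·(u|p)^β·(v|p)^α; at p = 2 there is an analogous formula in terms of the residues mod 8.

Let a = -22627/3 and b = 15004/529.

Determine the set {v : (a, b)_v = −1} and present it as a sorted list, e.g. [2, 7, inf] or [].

Mod squares: a ≡ -561, b ≡ 31. Check v ∈ {∞, 2, 3, 11, 17, 23, 31}.
v=31: a=31^0·(≡1), b=31^1·(≡25) mod 31; (1|31)=+1, (25|31)=+1; (−1)^{0·1·15}·(+1)^1·(+1)^0 = +1.
v=2: v_2(a)=0, v_2(b)=2; units ≡ 7, 7 (mod 8); ε·ε+αω+βω = 1·1+0·0+2·0 ≡ 1  ⇒  (a,b)_2 = -1.
v=17: a=17^1·(≡4), b=17^0·(≡5) mod 17; (4|17)=+1, (5|17)=-1; (−1)^{1·0·8}·(+1)^0·(-1)^1 = -1.
v=23: a=23^0·(≡17), b=23^-2·(≡8) mod 23; (17|23)=-1, (8|23)=+1; (−1)^{0·-2·11}·(-1)^-2·(+1)^0 = +1.
v=∞: -561 < 0 and 31 > 0  ⇒  (a,b)_∞ = +1.
v=3: a=3^-1·(≡2), b=3^0·(≡1) mod 3; (2|3)=-1, (1|3)=+1; (−1)^{-1·0·1}·(-1)^0·(+1)^-1 = +1.
v=11: a=11^3·(≡9), b=11^2·(≡3) mod 11; (9|11)=+1, (3|11)=+1; (−1)^{3·2·5}·(+1)^2·(+1)^3 = +1.
Ram(-561, 31) = {2, 17}; no ℚ_2-point on the conic.

[2, 17]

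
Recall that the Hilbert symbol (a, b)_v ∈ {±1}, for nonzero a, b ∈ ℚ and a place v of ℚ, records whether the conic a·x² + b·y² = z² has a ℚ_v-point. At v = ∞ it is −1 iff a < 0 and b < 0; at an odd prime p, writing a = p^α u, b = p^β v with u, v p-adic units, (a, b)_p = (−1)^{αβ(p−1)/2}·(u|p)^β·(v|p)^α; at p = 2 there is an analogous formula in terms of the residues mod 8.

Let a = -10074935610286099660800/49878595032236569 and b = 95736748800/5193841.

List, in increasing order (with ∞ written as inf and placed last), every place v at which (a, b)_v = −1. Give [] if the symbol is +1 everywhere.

[2, 7]

Mod squares: a ≡ -77, b ≡ 3. Check v ∈ {∞, 2, 3, 5, 7, 11, 23, 29, 43, 53}.
v=11: a=11^3·(≡4), b=11^2·(≡1) mod 11; (4|11)=+1, (1|11)=+1; (−1)^{3·2·5}·(+1)^2·(+1)^3 = +1.
v=29: a=29^4·(≡27), b=29^2·(≡3) mod 29; (27|29)=-1, (3|29)=-1; (−1)^{4·2·14}·(-1)^2·(-1)^4 = +1.
v=53: a=53^-4·(≡40), b=53^-2·(≡27) mod 53; (40|53)=+1, (27|53)=-1; (−1)^{-4·-2·26}·(+1)^-2·(-1)^-4 = +1.
v=43: a=43^-6·(≡6), b=43^-2·(≡8) mod 43; (6|43)=+1, (8|43)=-1; (−1)^{-6·-2·21}·(+1)^-2·(-1)^-6 = +1.
v=23: a=23^2·(≡14), b=23^0·(≡18) mod 23; (14|23)=-1, (18|23)=+1; (−1)^{2·0·11}·(-1)^0·(+1)^2 = +1.
v=7: a=7^3·(≡6), b=7^2·(≡6) mod 7; (6|7)=-1, (6|7)=-1; (−1)^{3·2·3}·(-1)^2·(-1)^3 = -1.
v=∞: -77 < 0 and 3 > 0  ⇒  (a,b)_∞ = +1.
v=2: v_2(a)=18, v_2(b)=8; units ≡ 3, 3 (mod 8); ε·ε+αω+βω = 1·1+18·1+8·1 ≡ 1  ⇒  (a,b)_2 = -1.
v=3: a=3^2·(≡1), b=3^1·(≡1) mod 3; (1|3)=+1, (1|3)=+1; (−1)^{2·1·1}·(+1)^1·(+1)^2 = +1.
v=5: a=5^2·(≡2), b=5^2·(≡2) mod 5; (2|5)=-1, (2|5)=-1; (−1)^{2·2·2}·(-1)^2·(-1)^2 = +1.
Ram(-77, 3) = {2, 7}; no ℚ_2-point on the conic.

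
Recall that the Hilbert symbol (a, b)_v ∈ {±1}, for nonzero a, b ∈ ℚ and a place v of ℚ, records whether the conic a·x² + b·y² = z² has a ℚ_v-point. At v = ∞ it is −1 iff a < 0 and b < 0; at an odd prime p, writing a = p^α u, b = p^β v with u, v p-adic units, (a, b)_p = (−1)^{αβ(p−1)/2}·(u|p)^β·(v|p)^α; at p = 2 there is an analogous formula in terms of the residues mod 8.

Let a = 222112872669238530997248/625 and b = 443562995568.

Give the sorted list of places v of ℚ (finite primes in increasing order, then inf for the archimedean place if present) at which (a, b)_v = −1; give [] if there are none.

[2, 3, 7, 47]

(a, b) ≡ (287, 336567) mod (ℚ^×)²; places V = {2, 3, 5, 7, 11, 31, 41, 47, ∞}.
(a,b)_7: α=5, u≡5; β=3, v≡3 (mod 7); (5|7)=-1, (3|7)=-1; sign (−1)^1·-1^3·-1^5 = -1.
(a,b)_41: α=3, u≡6; β=2, v≡31 (mod 41); (6|41)=-1, (31|41)=+1; sign (−1)^0·-1^2·+1^3 = +1.
(a,b)_47: α=2, u≡41; β=1, v≡32 (mod 47); (41|47)=-1, (32|47)=+1; sign (−1)^0·-1^1·+1^2 = -1.
(a,b)_5: α=-4, u≡3; β=0, v≡3 (mod 5); (3|5)=-1, (3|5)=-1; sign (−1)^0·-1^0·-1^-4 = +1.
(a,b)_∞: sgn(287)=+, sgn(336567)=+, so +1.
(a,b)_11: α=2, u≡5; β=1, v≡8 (mod 11); (5|11)=+1, (8|11)=-1; sign (−1)^0·+1^1·-1^2 = +1.
(a,b)_3: α=6, u≡2; β=1, v≡1 (mod 3); (2|3)=-1, (1|3)=+1; sign (−1)^0·-1^1·+1^6 = -1.
(a,b)_2: α=10, β=4; u≡7, v≡7 (mod 8); ε(u)ε(v)=1·1, αω(v)=10·0, βω(u)=4·0; sum ≡ 1  ⇒  -1.
(a,b)_31: α=2, u≡28; β=1, v≡7 (mod 31); (28|31)=+1, (7|31)=+1; sign (−1)^0·+1^1·+1^2 = +1.
Ram(287, 336567) = {2, 3, 7, 47}; no ℚ_2-point on the conic.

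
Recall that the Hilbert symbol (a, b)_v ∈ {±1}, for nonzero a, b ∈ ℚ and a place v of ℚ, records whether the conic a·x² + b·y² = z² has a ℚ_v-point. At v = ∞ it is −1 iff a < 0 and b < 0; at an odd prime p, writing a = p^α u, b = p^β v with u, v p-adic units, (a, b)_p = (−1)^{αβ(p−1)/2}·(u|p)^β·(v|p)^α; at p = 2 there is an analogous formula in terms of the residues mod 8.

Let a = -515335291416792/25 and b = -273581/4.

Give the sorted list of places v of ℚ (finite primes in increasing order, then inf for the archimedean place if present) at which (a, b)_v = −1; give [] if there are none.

[2, 7, 17, inf]

(a, b) ≡ (-23142, -2261) mod (ℚ^×)²; places V = {2, 3, 5, 7, 11, 17, 19, 29, ∞}.
(a,b)_3: α=3, u≡2; β=0, v≡1 (mod 3); (2|3)=-1, (1|3)=+1; sign (−1)^0·-1^0·+1^3 = +1.
(a,b)_5: α=-2, u≡3; β=0, v≡1 (mod 5); (3|5)=-1, (1|5)=+1; sign (−1)^0·-1^0·+1^-2 = +1.
(a,b)_29: α=1, u≡8; β=0, v≡23 (mod 29); (8|29)=-1, (23|29)=+1; sign (−1)^0·-1^0·+1^1 = +1.
(a,b)_7: α=3, u≡6; β=1, v≡3 (mod 7); (6|7)=-1, (3|7)=-1; sign (−1)^1·-1^1·-1^3 = -1.
(a,b)_2: α=3, β=-2; u≡5, v≡3 (mod 8); ε(u)ε(v)=0·1, αω(v)=3·1, βω(u)=-2·1; sum ≡ 1  ⇒  -1.
(a,b)_17: α=2, u≡3; β=1, v≡10 (mod 17); (3|17)=-1, (10|17)=-1; sign (−1)^0·-1^1·-1^2 = -1.
(a,b)_∞: sgn(-23142)=−, sgn(-2261)=−, so -1.
(a,b)_11: α=2, u≡6; β=2, v≡4 (mod 11); (6|11)=-1, (4|11)=+1; sign (−1)^0·-1^2·+1^2 = +1.
(a,b)_19: α=3, u≡9; β=1, v≡15 (mod 19); (9|19)=+1, (15|19)=-1; sign (−1)^1·+1^1·-1^3 = +1.
|Ram(-23142, -2261)| = 4, even; anisotropic at {2, 7, 17, ∞}.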